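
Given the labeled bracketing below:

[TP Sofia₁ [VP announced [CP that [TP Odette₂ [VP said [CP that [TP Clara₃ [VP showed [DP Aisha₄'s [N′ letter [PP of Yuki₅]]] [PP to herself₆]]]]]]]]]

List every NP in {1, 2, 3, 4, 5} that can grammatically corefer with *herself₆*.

{3}

*herself* is an anaphor, so Principle A applies: it must be bound in its binding domain.
Binding domain of *herself₆*: the embedded TP, whose subject is Clara₃.
*Sofia₁* c-commands the anaphor but is outside its binding domain → cannot satisfy Principle A.
*Odette₂* c-commands the anaphor but is outside its binding domain → cannot satisfy Principle A.
*Clara₃* c-commands the anaphor within its binding domain → licit binder.
*Aisha₄* does not c-command the anaphor → cannot bind it.
*Yuki₅* does not c-command the anaphor → cannot bind it.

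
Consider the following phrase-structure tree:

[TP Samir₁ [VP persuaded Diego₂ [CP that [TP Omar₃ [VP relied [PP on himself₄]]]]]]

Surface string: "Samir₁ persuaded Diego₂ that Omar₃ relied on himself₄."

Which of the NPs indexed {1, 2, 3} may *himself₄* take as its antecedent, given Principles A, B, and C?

{3}

*himself* is an anaphor, so Principle A applies: it must be bound in its binding domain.
Binding domain of *himself₄*: the embedded TP, whose subject is Omar₃.
*Samir₁* c-commands the anaphor but is outside its binding domain → cannot satisfy Principle A.
*Diego₂* c-commands the anaphor but is outside its binding domain → cannot satisfy Principle A.
*Omar₃* c-commands the anaphor within its binding domain → licit binder.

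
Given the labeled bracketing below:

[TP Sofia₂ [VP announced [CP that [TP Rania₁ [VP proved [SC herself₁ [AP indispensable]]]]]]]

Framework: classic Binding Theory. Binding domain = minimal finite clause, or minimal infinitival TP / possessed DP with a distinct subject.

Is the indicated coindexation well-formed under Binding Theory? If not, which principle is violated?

The two coindexed NPs are *Rania₁* and *herself₁*.
*herself₁* is an anaphor; its binding domain is the embedded TP, whose subject is Rania₁. *Rania₁* c-commands it within that domain and shares its index, so Principle A is satisfied.
*Rania₁* is an R-expression; *herself₁* does not c-command it, and no other NP shares its index, so Principle C is satisfied.
All principles are respected.

grammatical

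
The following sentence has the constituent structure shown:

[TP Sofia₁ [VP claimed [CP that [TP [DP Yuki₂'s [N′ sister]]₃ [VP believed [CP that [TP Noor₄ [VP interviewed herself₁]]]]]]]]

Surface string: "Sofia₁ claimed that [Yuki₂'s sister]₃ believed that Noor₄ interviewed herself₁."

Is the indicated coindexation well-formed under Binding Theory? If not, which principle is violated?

Principle A

The two coindexed NPs are *Sofia₁* and *herself₁*.
*herself₁* is an anaphor. Principle A requires it to be bound within its binding domain — the embedded TP, whose subject is Noor₄.
Within that domain it is c-commanded by *Noor₄*, which does not share its index.
*Sofia₁* does c-command the anaphor, but from outside its binding domain.
The anaphor is unbound in its domain → Principle A violation.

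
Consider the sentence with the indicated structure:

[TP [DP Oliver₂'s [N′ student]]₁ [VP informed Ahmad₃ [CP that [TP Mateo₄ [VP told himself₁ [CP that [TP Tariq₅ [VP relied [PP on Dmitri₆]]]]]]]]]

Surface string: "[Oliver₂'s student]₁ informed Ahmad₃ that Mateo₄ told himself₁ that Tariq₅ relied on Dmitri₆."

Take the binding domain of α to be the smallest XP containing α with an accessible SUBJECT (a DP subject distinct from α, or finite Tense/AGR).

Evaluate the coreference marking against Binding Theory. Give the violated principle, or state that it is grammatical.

Principle A

The two coindexed NPs are *[Oliver₂'s student]₁* and *himself₁*.
*himself₁* is an anaphor. Principle A requires it to be bound within its binding domain — the embedded TP, whose subject is Mateo₄.
Within that domain it is c-commanded by *Mateo₄*, which does not share its index.
*[Oliver₂'s student]₁* does c-command the anaphor, but from outside its binding domain.
The anaphor is unbound in its domain → Principle A violation.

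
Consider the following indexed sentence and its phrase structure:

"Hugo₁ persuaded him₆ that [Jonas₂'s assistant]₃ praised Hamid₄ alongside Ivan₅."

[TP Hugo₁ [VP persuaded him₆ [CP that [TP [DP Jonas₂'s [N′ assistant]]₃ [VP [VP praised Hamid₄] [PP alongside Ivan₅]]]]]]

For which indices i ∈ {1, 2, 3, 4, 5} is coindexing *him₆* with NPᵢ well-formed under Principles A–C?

*him* is a pronoun, so Principle B applies: it must be free in its binding domain.
Binding domain of *him₆*: the matrix TP, whose subject is Hugo₁.
*Hugo₁* c-commands the pronoun within its binding domain → coindexation would violate Principle B.
*Jonas₂*: the pronoun c-commands this R-expression → coindexation would violate Principle C on *Jonas₂*.
*[Jonas₂'s assistant]₃*: the pronoun c-commands this R-expression → coindexation would violate Principle C on *[Jonas₂'s assistant]₃*.
*Hamid₄*: the pronoun c-commands this R-expression → coindexation would violate Principle C on *Hamid₄*.
*Ivan₅*: the pronoun c-commands this R-expression → coindexation would violate Principle C on *Ivan₅*.

none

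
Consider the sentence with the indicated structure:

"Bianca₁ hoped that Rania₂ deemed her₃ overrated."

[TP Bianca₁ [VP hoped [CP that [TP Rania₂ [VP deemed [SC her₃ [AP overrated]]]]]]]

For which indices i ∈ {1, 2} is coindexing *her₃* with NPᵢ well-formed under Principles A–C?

{1}

*her* is a pronoun, so Principle B applies: it must be free in its binding domain.
Binding domain of *her₃*: the embedded TP, whose subject is Rania₂.
*Bianca₁* c-commands the pronoun but from outside its binding domain, and is not c-commanded by it → coindexation permitted.
*Rania₂* c-commands the pronoun within its binding domain → coindexation would violate Principle B.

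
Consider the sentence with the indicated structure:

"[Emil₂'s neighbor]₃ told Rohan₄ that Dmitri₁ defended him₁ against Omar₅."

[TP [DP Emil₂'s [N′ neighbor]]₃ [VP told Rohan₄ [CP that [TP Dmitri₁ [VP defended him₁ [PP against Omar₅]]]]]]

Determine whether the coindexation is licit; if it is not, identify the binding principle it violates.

Principle B

The two coindexed NPs are *Dmitri₁* and *him₁*.
*him₁* is a pronoun. Its binding domain is the embedded TP, whose subject is Dmitri₁.
*Dmitri₁* c-commands it within that domain and carries the same index.
The pronoun is locally bound → Principle B violation.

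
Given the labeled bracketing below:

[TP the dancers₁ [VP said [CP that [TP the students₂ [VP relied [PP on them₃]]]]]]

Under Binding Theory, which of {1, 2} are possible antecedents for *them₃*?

*them* is a pronoun, so Principle B applies: it must be free in its binding domain.
Binding domain of *them₃*: the embedded TP, whose subject is the students₂.
*the dancers₁* c-commands the pronoun but from outside its binding domain, and is not c-commanded by it → coindexation permitted.
*the students₂* c-commands the pronoun within its binding domain → coindexation would violate Principle B.

{1}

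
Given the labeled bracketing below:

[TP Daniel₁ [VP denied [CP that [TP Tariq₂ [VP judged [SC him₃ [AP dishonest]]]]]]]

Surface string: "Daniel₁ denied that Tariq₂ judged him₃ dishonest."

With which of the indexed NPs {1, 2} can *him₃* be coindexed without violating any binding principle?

{1}

*him* is a pronoun, so Principle B applies: it must be free in its binding domain.
Binding domain of *him₃*: the embedded TP, whose subject is Tariq₂.
*Daniel₁* c-commands the pronoun but from outside its binding domain, and is not c-commanded by it → coindexation permitted.
*Tariq₂* c-commands the pronoun within its binding domain → coindexation would violate Principle B.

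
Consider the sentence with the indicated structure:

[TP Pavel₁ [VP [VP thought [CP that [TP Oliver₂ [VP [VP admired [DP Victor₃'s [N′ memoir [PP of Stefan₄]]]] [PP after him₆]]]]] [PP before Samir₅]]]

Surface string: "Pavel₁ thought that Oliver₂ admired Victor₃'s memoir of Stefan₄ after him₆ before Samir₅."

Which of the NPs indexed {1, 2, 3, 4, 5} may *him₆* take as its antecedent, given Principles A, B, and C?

*him* is a pronoun, so Principle B applies: it must be free in its binding domain.
Binding domain of *him₆*: the embedded TP, whose subject is Oliver₂.
*Pavel₁* c-commands the pronoun but from outside its binding domain, and is not c-commanded by it → coindexation permitted.
*Oliver₂* c-commands the pronoun within its binding domain → coindexation would violate Principle B.
*Victor₃* and the pronoun do not c-command one another → neither Principle B nor Principle C is at stake; coindexation permitted.
*Stefan₄* and the pronoun do not c-command one another → neither Principle B nor Principle C is at stake; coindexation permitted.
*Samir₅* and the pronoun do not c-command one another → neither Principle B nor Principle C is at stake; coindexation permitted.

{1, 3, 4, 5}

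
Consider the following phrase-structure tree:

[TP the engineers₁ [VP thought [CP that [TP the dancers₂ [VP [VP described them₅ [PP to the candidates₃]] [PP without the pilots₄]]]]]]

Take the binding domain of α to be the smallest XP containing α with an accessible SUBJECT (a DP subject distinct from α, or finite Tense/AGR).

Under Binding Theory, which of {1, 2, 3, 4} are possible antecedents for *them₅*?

*them* is a pronoun, so Principle B applies: it must be free in its binding domain.
Binding domain of *them₅*: the embedded TP, whose subject is the dancers₂.
*the engineers₁* c-commands the pronoun but from outside its binding domain, and is not c-commanded by it → coindexation permitted.
*the dancers₂* c-commands the pronoun within its binding domain → coindexation would violate Principle B.
*the candidates₃*: the pronoun c-commands this R-expression → coindexation would violate Principle C on *the candidates₃*.
*the pilots₄* and the pronoun do not c-command one another → neither Principle B nor Principle C is at stake; coindexation permitted.

{1, 4}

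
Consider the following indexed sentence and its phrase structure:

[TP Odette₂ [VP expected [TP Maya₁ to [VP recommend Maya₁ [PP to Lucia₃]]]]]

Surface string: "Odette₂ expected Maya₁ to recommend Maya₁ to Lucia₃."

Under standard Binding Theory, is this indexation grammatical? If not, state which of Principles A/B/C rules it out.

The two coindexed NPs are *Maya₁* (the lower occurrence) and *Maya₁* (the higher occurrence).
*Maya₁* (the lower occurrence) is an R-expression. Principle C requires it to be free everywhere.
*Maya₁* (the higher occurrence) c-commands it and carries the same index.
The R-expression is bound → Principle C violation.

Principle C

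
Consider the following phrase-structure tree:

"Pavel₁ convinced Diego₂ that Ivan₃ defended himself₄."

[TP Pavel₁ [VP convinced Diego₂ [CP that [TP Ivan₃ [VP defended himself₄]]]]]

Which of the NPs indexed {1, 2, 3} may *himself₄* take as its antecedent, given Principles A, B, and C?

*himself* is an anaphor, so Principle A applies: it must be bound in its binding domain.
Binding domain of *himself₄*: the embedded TP, whose subject is Ivan₃.
*Pavel₁* c-commands the anaphor but is outside its binding domain → cannot satisfy Principle A.
*Diego₂* c-commands the anaphor but is outside its binding domain → cannot satisfy Principle A.
*Ivan₃* c-commands the anaphor within its binding domain → licit binder.

{3}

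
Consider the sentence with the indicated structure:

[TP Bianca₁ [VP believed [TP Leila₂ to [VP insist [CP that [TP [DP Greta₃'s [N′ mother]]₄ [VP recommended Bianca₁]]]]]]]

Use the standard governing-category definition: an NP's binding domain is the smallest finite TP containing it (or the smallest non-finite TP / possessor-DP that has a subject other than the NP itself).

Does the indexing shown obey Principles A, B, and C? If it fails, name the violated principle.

Principle C

The two coindexed NPs are *Bianca₁* (the lower occurrence) and *Bianca₁* (the higher occurrence).
*Bianca₁* (the lower occurrence) is an R-expression. Principle C requires it to be free everywhere.
*Bianca₁* (the higher occurrence) c-commands it and carries the same index.
The R-expression is bound → Principle C violation.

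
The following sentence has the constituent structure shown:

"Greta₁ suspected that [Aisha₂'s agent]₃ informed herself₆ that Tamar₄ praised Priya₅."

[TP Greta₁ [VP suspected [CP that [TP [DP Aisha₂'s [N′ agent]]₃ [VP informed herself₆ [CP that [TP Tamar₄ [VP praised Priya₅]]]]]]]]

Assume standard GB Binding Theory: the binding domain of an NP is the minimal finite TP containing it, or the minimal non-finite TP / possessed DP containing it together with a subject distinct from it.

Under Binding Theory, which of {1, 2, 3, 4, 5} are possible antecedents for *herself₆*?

{3}

*herself* is an anaphor, so Principle A applies: it must be bound in its binding domain.
Binding domain of *herself₆*: the embedded TP, whose subject is [Aisha₂'s agent]₃.
*Greta₁* c-commands the anaphor but is outside its binding domain → cannot satisfy Principle A.
*Aisha₂* does not c-command the anaphor → cannot bind it.
*[Aisha₂'s agent]₃* c-commands the anaphor within its binding domain → licit binder.
*Tamar₄* does not c-command the anaphor → cannot bind it.
*Priya₅* does not c-command the anaphor → cannot bind it.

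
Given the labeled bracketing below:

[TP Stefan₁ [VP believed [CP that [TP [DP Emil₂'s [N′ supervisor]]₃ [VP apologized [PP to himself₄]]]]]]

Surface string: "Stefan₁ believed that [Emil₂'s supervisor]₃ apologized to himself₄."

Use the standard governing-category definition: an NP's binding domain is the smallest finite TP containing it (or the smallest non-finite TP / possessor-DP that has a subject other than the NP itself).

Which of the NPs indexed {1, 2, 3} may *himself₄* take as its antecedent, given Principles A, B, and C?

*himself* is an anaphor, so Principle A applies: it must be bound in its binding domain.
Binding domain of *himself₄*: the embedded TP, whose subject is [Emil₂'s supervisor]₃.
*Stefan₁* c-commands the anaphor but is outside its binding domain → cannot satisfy Principle A.
*Emil₂* does not c-command the anaphor → cannot bind it.
*[Emil₂'s supervisor]₃* c-commands the anaphor within its binding domain → licit binder.

{3}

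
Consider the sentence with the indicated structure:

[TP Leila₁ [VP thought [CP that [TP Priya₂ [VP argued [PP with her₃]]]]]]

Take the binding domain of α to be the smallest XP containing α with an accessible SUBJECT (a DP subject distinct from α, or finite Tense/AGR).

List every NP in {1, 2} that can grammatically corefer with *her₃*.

{1}

*her* is a pronoun, so Principle B applies: it must be free in its binding domain.
Binding domain of *her₃*: the embedded TP, whose subject is Priya₂.
*Leila₁* c-commands the pronoun but from outside its binding domain, and is not c-commanded by it → coindexation permitted.
*Priya₂* c-commands the pronoun within its binding domain → coindexation would violate Principle B.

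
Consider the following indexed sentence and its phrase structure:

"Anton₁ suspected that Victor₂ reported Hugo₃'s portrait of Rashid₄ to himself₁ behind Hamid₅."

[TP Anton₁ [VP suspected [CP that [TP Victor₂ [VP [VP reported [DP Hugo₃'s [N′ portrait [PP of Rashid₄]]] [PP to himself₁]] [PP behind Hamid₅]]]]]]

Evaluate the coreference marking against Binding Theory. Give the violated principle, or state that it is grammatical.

The two coindexed NPs are *Anton₁* and *himself₁*.
*himself₁* is an anaphor. Principle A requires it to be bound within its binding domain — the embedded TP, whose subject is Victor₂.
Within that domain it is c-commanded by *Victor₂*, which does not share its index.
*Anton₁* does c-command the anaphor, but from outside its binding domain.
The anaphor is unbound in its domain → Principle A violation.

Principle A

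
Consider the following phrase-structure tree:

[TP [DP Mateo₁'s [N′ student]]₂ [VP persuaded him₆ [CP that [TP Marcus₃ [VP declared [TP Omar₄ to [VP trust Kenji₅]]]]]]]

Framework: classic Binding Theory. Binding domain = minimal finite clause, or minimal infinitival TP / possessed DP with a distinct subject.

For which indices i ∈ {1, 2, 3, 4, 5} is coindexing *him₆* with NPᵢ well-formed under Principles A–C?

{1}

*him* is a pronoun, so Principle B applies: it must be free in its binding domain.
Binding domain of *him₆*: the matrix TP, whose subject is [Mateo₁'s student]₂.
*Mateo₁* and the pronoun do not c-command one another → neither Principle B nor Principle C is at stake; coindexation permitted.
*[Mateo₁'s student]₂* c-commands the pronoun within its binding domain → coindexation would violate Principle B.
*Marcus₃*: the pronoun c-commands this R-expression → coindexation would violate Principle C on *Marcus₃*.
*Omar₄*: the pronoun c-commands this R-expression → coindexation would violate Principle C on *Omar₄*.
*Kenji₅*: the pronoun c-commands this R-expression → coindexation would violate Principle C on *Kenji₅*.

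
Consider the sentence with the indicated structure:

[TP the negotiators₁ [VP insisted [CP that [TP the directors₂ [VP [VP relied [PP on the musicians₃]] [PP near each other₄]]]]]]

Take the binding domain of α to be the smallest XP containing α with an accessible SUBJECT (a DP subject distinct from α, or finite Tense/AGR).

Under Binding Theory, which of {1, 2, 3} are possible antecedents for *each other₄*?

*each other* is an anaphor, so Principle A applies: it must be bound in its binding domain.
Binding domain of *each other₄*: the embedded TP, whose subject is the directors₂.
*the negotiators₁* c-commands the anaphor but is outside its binding domain → cannot satisfy Principle A.
*the directors₂* c-commands the anaphor within its binding domain → licit binder.
*the musicians₃* does not c-command the anaphor → cannot bind it.

{2}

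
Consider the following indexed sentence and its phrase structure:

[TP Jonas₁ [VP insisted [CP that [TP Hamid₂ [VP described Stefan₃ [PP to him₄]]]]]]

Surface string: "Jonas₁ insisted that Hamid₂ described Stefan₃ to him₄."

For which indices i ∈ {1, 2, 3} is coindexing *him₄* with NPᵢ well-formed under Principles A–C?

*him* is a pronoun, so Principle B applies: it must be free in its binding domain.
Binding domain of *him₄*: the embedded TP, whose subject is Hamid₂.
*Jonas₁* c-commands the pronoun but from outside its binding domain, and is not c-commanded by it → coindexation permitted.
*Hamid₂* c-commands the pronoun within its binding domain → coindexation would violate Principle B.
*Stefan₃* c-commands the pronoun within its binding domain → coindexation would violate Principle B.

{1}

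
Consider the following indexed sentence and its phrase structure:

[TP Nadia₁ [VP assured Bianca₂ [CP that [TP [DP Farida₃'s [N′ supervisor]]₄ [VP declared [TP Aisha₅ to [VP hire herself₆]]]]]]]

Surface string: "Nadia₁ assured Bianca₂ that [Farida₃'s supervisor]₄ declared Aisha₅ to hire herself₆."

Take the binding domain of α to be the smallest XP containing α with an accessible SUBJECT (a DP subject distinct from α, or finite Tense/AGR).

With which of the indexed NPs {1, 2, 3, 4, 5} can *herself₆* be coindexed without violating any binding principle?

{5}

*herself* is an anaphor, so Principle A applies: it must be bound in its binding domain.
Binding domain of *herself₆*: the embedded TP, whose subject is Aisha₅.
*Nadia₁* c-commands the anaphor but is outside its binding domain → cannot satisfy Principle A.
*Bianca₂* c-commands the anaphor but is outside its binding domain → cannot satisfy Principle A.
*Farida₃* does not c-command the anaphor → cannot bind it.
*[Farida₃'s supervisor]₄* c-commands the anaphor but is outside its binding domain → cannot satisfy Principle A.
*Aisha₅* c-commands the anaphor within its binding domain → licit binder.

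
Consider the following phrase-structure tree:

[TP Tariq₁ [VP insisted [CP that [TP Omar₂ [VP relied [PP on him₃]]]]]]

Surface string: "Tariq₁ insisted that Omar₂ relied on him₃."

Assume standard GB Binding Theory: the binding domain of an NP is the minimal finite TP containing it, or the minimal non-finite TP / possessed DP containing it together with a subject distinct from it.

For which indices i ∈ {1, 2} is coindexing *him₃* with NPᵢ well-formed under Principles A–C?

{1}

*him* is a pronoun, so Principle B applies: it must be free in its binding domain.
Binding domain of *him₃*: the embedded TP, whose subject is Omar₂.
*Tariq₁* c-commands the pronoun but from outside its binding domain, and is not c-commanded by it → coindexation permitted.
*Omar₂* c-commands the pronoun within its binding domain → coindexation would violate Principle B.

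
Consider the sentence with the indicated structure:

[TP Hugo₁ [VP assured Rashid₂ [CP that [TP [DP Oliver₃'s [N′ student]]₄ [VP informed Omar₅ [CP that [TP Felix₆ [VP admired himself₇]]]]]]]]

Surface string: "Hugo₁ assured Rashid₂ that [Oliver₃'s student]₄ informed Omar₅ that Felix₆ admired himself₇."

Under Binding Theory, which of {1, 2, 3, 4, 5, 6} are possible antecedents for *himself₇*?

*himself* is an anaphor, so Principle A applies: it must be bound in its binding domain.
Binding domain of *himself₇*: the embedded TP, whose subject is Felix₆.
*Hugo₁* c-commands the anaphor but is outside its binding domain → cannot satisfy Principle A.
*Rashid₂* c-commands the anaphor but is outside its binding domain → cannot satisfy Principle A.
*Oliver₃* does not c-command the anaphor → cannot bind it.
*[Oliver₃'s student]₄* c-commands the anaphor but is outside its binding domain → cannot satisfy Principle A.
*Omar₅* c-commands the anaphor but is outside its binding domain → cannot satisfy Principle A.
*Felix₆* c-commands the anaphor within its binding domain → licit binder.

{6}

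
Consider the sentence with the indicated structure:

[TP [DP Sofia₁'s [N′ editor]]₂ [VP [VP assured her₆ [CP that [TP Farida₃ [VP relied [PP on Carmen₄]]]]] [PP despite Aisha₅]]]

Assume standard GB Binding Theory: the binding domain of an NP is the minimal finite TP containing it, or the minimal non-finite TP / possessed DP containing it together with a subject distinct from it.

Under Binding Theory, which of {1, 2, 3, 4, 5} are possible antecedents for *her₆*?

*her* is a pronoun, so Principle B applies: it must be free in its binding domain.
Binding domain of *her₆*: the matrix TP, whose subject is [Sofia₁'s editor]₂.
*Sofia₁* and the pronoun do not c-command one another → neither Principle B nor Principle C is at stake; coindexation permitted.
*[Sofia₁'s editor]₂* c-commands the pronoun within its binding domain → coindexation would violate Principle B.
*Farida₃*: the pronoun c-commands this R-expression → coindexation would violate Principle C on *Farida₃*.
*Carmen₄*: the pronoun c-commands this R-expression → coindexation would violate Principle C on *Carmen₄*.
*Aisha₅* and the pronoun do not c-command one another → neither Principle B nor Principle C is at stake; coindexation permitted.

{1, 5}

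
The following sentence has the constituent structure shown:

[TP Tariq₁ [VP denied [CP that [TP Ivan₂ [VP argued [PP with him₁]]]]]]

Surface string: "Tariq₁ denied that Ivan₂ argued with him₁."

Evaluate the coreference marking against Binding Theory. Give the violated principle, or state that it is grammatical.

The two coindexed NPs are *Tariq₁* and *him₁*.
*him₁* is a pronoun; its binding domain is the embedded TP, whose subject is Ivan₂. Within that domain it is c-commanded only by *Ivan₂*, which carries a different index — the pronoun is free locally, so Principle B holds.
*Tariq₁* is an R-expression; *him₁* does not c-command it, and no other NP shares its index, so Principle C is satisfied.
All principles are respected.

grammatical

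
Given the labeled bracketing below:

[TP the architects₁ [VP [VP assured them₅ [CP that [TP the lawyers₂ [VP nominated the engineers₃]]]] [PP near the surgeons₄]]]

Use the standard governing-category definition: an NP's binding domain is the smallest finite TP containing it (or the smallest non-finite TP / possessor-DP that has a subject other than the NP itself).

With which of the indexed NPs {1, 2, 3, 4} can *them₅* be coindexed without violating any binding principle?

*them* is a pronoun, so Principle B applies: it must be free in its binding domain.
Binding domain of *them₅*: the matrix TP, whose subject is the architects₁.
*the architects₁* c-commands the pronoun within its binding domain → coindexation would violate Principle B.
*the lawyers₂*: the pronoun c-commands this R-expression → coindexation would violate Principle C on *the lawyers₂*.
*the engineers₃*: the pronoun c-commands this R-expression → coindexation would violate Principle C on *the engineers₃*.
*the surgeons₄* and the pronoun do not c-command one another → neither Principle B nor Principle C is at stake; coindexation permitted.

{4}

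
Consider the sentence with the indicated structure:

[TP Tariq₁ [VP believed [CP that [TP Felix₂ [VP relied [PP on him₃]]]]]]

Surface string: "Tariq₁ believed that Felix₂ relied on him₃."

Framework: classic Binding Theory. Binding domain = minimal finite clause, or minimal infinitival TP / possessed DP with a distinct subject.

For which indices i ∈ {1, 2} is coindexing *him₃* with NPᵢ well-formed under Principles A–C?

{1}

*him* is a pronoun, so Principle B applies: it must be free in its binding domain.
Binding domain of *him₃*: the embedded TP, whose subject is Felix₂.
*Tariq₁* c-commands the pronoun but from outside its binding domain, and is not c-commanded by it → coindexation permitted.
*Felix₂* c-commands the pronoun within its binding domain → coindexation would violate Principle B.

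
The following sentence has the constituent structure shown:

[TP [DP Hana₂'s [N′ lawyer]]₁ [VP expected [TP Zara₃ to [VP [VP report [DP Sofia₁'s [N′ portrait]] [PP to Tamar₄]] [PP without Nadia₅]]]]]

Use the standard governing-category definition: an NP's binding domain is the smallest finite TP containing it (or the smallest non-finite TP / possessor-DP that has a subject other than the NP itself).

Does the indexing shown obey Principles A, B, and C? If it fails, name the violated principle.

The two coindexed NPs are *[Hana₂'s lawyer]₁* and *Sofia₁*.
*Sofia₁* is an R-expression. Principle C requires it to be free everywhere.
*[Hana₂'s lawyer]₁* c-commands it and carries the same index.
The R-expression is bound → Principle C violation.

Principle C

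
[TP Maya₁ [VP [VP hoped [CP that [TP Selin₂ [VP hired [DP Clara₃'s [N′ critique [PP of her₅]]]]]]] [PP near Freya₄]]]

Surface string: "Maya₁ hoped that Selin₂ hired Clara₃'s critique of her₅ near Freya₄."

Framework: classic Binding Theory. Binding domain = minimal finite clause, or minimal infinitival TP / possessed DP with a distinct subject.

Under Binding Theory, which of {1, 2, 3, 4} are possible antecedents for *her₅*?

*her* is a pronoun, so Principle B applies: it must be free in its binding domain.
Binding domain of *her₅*: the possessed DP, whose subject is Clara₃.
*Maya₁* c-commands the pronoun but from outside its binding domain, and is not c-commanded by it → coindexation permitted.
*Selin₂* c-commands the pronoun but from outside its binding domain, and is not c-commanded by it → coindexation permitted.
*Clara₃* c-commands the pronoun within its binding domain → coindexation would violate Principle B.
*Freya₄* and the pronoun do not c-command one another → neither Principle B nor Principle C is at stake; coindexation permitted.

{1, 2, 4}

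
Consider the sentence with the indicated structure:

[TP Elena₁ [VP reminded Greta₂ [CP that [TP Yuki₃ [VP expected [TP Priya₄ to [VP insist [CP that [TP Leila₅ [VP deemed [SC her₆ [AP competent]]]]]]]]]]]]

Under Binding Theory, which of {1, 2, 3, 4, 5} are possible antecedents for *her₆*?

*her* is a pronoun, so Principle B applies: it must be free in its binding domain.
Binding domain of *her₆*: the embedded TP, whose subject is Leila₅.
*Elena₁* c-commands the pronoun but from outside its binding domain, and is not c-commanded by it → coindexation permitted.
*Greta₂* c-commands the pronoun but from outside its binding domain, and is not c-commanded by it → coindexation permitted.
*Yuki₃* c-commands the pronoun but from outside its binding domain, and is not c-commanded by it → coindexation permitted.
*Priya₄* c-commands the pronoun but from outside its binding domain, and is not c-commanded by it → coindexation permitted.
*Leila₅* c-commands the pronoun within its binding domain → coindexation would violate Principle B.

{1, 2, 3, 4}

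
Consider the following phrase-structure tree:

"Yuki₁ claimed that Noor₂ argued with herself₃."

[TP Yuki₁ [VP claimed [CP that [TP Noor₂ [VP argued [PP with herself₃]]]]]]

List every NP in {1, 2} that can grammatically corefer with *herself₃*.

{2}

*herself* is an anaphor, so Principle A applies: it must be bound in its binding domain.
Binding domain of *herself₃*: the embedded TP, whose subject is Noor₂.
*Yuki₁* c-commands the anaphor but is outside its binding domain → cannot satisfy Principle A.
*Noor₂* c-commands the anaphor within its binding domain → licit binder.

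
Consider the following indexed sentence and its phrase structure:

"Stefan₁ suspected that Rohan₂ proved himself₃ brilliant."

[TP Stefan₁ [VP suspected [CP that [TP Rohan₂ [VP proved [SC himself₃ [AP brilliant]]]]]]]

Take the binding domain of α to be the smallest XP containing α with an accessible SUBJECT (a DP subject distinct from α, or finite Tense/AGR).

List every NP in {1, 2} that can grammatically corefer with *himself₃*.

{2}

*himself* is an anaphor, so Principle A applies: it must be bound in its binding domain.
Binding domain of *himself₃*: the embedded TP, whose subject is Rohan₂.
*Stefan₁* c-commands the anaphor but is outside its binding domain → cannot satisfy Principle A.
*Rohan₂* c-commands the anaphor within its binding domain → licit binder.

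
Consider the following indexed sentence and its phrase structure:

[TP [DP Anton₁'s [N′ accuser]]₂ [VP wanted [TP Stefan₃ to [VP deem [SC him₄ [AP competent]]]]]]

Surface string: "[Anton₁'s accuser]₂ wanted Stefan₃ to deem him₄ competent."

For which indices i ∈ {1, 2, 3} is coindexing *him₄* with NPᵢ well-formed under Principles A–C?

*him* is a pronoun, so Principle B applies: it must be free in its binding domain.
Binding domain of *him₄*: the embedded TP, whose subject is Stefan₃.
*Anton₁* and the pronoun do not c-command one another → neither Principle B nor Principle C is at stake; coindexation permitted.
*[Anton₁'s accuser]₂* c-commands the pronoun but from outside its binding domain, and is not c-commanded by it → coindexation permitted.
*Stefan₃* c-commands the pronoun within its binding domain → coindexation would violate Principle B.

{1, 2}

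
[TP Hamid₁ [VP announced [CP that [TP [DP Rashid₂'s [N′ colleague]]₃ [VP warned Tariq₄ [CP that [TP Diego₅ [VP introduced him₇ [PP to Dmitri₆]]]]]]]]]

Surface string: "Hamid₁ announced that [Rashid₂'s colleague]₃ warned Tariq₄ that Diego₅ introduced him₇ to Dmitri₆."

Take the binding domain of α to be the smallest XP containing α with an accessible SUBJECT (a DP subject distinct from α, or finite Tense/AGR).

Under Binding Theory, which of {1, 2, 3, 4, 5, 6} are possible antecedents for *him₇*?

*him* is a pronoun, so Principle B applies: it must be free in its binding domain.
Binding domain of *him₇*: the embedded TP, whose subject is Diego₅.
*Hamid₁* c-commands the pronoun but from outside its binding domain, and is not c-commanded by it → coindexation permitted.
*Rashid₂* and the pronoun do not c-command one another → neither Principle B nor Principle C is at stake; coindexation permitted.
*[Rashid₂'s colleague]₃* c-commands the pronoun but from outside its binding domain, and is not c-commanded by it → coindexation permitted.
*Tariq₄* c-commands the pronoun but from outside its binding domain, and is not c-commanded by it → coindexation permitted.
*Diego₅* c-commands the pronoun within its binding domain → coindexation would violate Principle B.
*Dmitri₆*: the pronoun c-commands this R-expression → coindexation would violate Principle C on *Dmitri₆*.

{1, 2, 3, 4}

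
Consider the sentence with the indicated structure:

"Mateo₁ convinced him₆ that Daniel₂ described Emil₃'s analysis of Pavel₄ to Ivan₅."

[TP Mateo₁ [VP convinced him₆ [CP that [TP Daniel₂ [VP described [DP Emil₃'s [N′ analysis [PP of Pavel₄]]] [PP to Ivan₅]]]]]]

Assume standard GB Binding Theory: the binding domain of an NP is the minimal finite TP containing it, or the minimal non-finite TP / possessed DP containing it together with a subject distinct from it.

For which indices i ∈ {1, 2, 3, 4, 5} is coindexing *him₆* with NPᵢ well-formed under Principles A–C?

*him* is a pronoun, so Principle B applies: it must be free in its binding domain.
Binding domain of *him₆*: the matrix TP, whose subject is Mateo₁.
*Mateo₁* c-commands the pronoun within its binding domain → coindexation would violate Principle B.
*Daniel₂*: the pronoun c-commands this R-expression → coindexation would violate Principle C on *Daniel₂*.
*Emil₃*: the pronoun c-commands this R-expression → coindexation would violate Principle C on *Emil₃*.
*Pavel₄*: the pronoun c-commands this R-expression → coindexation would violate Principle C on *Pavel₄*.
*Ivan₅*: the pronoun c-commands this R-expression → coindexation would violate Principle C on *Ivan₅*.

none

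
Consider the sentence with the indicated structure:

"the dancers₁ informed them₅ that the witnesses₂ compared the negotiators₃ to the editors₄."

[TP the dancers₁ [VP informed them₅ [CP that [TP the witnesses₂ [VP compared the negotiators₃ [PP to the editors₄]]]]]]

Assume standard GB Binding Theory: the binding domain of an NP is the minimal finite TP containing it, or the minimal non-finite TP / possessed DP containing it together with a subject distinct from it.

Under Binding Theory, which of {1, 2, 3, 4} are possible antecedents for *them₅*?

*them* is a pronoun, so Principle B applies: it must be free in its binding domain.
Binding domain of *them₅*: the matrix TP, whose subject is the dancers₁.
*the dancers₁* c-commands the pronoun within its binding domain → coindexation would violate Principle B.
*the witnesses₂*: the pronoun c-commands this R-expression → coindexation would violate Principle C on *the witnesses₂*.
*the negotiators₃*: the pronoun c-commands this R-expression → coindexation would violate Principle C on *the negotiators₃*.
*the editors₄*: the pronoun c-commands this R-expression → coindexation would violate Principle C on *the editors₄*.

none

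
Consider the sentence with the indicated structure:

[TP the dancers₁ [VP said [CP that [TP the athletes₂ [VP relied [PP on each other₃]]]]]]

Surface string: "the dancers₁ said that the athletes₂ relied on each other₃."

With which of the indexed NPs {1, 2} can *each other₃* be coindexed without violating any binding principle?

{2}

*each other* is an anaphor, so Principle A applies: it must be bound in its binding domain.
Binding domain of *each other₃*: the embedded TP, whose subject is the athletes₂.
*the dancers₁* c-commands the anaphor but is outside its binding domain → cannot satisfy Principle A.
*the athletes₂* c-commands the anaphor within its binding domain → licit binder.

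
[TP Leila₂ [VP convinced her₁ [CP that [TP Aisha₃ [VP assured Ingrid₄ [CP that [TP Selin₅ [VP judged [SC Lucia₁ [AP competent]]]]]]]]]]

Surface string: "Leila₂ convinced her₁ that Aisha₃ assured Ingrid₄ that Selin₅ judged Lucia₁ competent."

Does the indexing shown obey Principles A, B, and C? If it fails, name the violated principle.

Principle C

The two coindexed NPs are *her₁* and *Lucia₁*.
*Lucia₁* is an R-expression. Principle C requires it to be free everywhere.
*her₁* c-commands it and carries the same index.
The R-expression is bound → Principle C violation.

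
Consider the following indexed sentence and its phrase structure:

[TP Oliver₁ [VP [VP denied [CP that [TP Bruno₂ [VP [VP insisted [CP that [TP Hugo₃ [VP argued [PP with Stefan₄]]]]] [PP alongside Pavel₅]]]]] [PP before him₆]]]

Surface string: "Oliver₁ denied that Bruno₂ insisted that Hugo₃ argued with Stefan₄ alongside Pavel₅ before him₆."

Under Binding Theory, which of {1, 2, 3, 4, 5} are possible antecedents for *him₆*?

*him* is a pronoun, so Principle B applies: it must be free in its binding domain.
Binding domain of *him₆*: the matrix TP, whose subject is Oliver₁.
*Oliver₁* c-commands the pronoun within its binding domain → coindexation would violate Principle B.
*Bruno₂* and the pronoun do not c-command one another → neither Principle B nor Principle C is at stake; coindexation permitted.
*Hugo₃* and the pronoun do not c-command one another → neither Principle B nor Principle C is at stake; coindexation permitted.
*Stefan₄* and the pronoun do not c-command one another → neither Principle B nor Principle C is at stake; coindexation permitted.
*Pavel₅* and the pronoun do not c-command one another → neither Principle B nor Principle C is at stake; coindexation permitted.

{2, 3, 4, 5}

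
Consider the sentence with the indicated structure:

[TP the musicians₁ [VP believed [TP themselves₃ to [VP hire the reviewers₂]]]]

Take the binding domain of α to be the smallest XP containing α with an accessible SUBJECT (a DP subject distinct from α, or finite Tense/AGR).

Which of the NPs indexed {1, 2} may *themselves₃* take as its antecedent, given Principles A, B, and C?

*themselves* is an anaphor, so Principle A applies: it must be bound in its binding domain.
Binding domain of *themselves₃*: the matrix TP, whose subject is the musicians₁.
*the musicians₁* c-commands the anaphor within its binding domain → licit binder.
*the reviewers₂* does not c-command the anaphor → cannot bind it.

{1}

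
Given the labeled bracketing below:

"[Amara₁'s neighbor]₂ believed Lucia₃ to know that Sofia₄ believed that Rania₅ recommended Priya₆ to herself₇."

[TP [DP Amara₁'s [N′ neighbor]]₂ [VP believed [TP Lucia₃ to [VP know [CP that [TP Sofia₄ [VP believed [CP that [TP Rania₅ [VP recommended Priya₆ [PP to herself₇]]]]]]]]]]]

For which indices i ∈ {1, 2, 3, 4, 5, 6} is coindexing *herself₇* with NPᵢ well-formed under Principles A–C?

*herself* is an anaphor, so Principle A applies: it must be bound in its binding domain.
Binding domain of *herself₇*: the embedded TP, whose subject is Rania₅.
*Amara₁* does not c-command the anaphor → cannot bind it.
*[Amara₁'s neighbor]₂* c-commands the anaphor but is outside its binding domain → cannot satisfy Principle A.
*Lucia₃* c-commands the anaphor but is outside its binding domain → cannot satisfy Principle A.
*Sofia₄* c-commands the anaphor but is outside its binding domain → cannot satisfy Principle A.
*Rania₅* c-commands the anaphor within its binding domain → licit binder.
*Priya₆* c-commands the anaphor within its binding domain → licit binder.

{5, 6}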